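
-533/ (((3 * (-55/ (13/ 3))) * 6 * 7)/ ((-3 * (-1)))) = 6929/ 6930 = 1.00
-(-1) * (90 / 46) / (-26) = -45 / 598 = -0.08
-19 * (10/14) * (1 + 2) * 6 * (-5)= 8550/7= 1221.43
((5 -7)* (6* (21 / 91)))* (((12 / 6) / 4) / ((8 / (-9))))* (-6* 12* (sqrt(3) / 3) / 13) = -486* sqrt(3) / 169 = -4.98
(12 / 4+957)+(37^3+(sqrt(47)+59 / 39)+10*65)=sqrt(47)+2038316 / 39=52271.37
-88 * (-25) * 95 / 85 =41800 / 17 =2458.82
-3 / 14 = -0.21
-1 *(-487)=487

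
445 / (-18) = -445 / 18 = -24.72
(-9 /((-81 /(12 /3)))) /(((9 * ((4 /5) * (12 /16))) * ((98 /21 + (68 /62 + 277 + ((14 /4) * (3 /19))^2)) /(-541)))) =-0.16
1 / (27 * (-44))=-1 / 1188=-0.00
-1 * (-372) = 372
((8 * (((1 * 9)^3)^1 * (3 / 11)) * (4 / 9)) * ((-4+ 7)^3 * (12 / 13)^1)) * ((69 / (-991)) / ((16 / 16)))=-1226.71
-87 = -87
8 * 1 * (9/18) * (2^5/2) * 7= 448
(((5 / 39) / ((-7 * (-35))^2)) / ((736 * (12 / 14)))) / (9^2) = 1 / 23924496960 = 0.00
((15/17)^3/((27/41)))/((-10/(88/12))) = -11275/14739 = -0.76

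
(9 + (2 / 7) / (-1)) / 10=61 / 70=0.87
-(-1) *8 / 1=8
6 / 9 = 2 / 3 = 0.67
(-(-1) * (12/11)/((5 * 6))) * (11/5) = 2/25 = 0.08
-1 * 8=-8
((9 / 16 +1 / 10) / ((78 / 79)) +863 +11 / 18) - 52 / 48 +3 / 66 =177759251 / 205920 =863.24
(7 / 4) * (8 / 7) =2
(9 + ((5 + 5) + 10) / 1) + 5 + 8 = 42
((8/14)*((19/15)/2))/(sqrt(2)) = 19*sqrt(2)/105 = 0.26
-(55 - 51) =-4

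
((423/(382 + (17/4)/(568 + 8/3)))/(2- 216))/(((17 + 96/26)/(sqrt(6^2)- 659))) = 114907104/703700503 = 0.16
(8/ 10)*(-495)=-396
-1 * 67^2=-4489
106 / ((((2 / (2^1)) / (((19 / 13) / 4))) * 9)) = 1007 / 234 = 4.30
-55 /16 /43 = -55 /688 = -0.08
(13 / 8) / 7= 13 / 56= 0.23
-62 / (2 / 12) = -372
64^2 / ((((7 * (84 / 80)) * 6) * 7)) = 40960 / 3087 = 13.27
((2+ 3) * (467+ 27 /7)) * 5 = 82400 /7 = 11771.43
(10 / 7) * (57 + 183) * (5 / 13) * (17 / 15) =13600 / 91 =149.45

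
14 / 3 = 4.67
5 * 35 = 175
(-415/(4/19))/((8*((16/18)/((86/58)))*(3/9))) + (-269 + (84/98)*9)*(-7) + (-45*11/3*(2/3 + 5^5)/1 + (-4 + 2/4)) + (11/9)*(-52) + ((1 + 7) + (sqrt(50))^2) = -34420138717/66816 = -515148.15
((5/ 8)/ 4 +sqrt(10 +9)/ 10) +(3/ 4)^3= sqrt(19)/ 10 +37/ 64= 1.01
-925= -925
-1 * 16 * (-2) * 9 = 288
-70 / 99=-0.71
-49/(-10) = 49/10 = 4.90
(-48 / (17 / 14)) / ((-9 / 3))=224 / 17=13.18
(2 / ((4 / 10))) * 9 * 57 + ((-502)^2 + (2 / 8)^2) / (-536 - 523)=39429295 / 16944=2327.04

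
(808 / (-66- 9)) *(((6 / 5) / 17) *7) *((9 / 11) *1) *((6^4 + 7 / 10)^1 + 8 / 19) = -5649.51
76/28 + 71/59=1618/413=3.92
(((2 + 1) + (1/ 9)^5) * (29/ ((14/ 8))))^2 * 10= 4222683054922240/ 170852435649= 24715.38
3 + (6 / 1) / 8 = 15 / 4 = 3.75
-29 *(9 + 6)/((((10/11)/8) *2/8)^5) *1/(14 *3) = -2448676093952/4375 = -559697392.90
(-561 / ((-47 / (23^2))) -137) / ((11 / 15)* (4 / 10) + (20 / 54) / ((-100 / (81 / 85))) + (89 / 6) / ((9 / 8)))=6663073500 / 14534797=458.42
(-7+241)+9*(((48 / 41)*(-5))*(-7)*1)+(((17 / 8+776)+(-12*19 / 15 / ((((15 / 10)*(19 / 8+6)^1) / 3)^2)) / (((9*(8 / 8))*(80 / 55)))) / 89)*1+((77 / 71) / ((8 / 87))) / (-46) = 11772606398851187 / 19259373249360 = 611.27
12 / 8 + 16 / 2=9.50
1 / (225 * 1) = 1 / 225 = 0.00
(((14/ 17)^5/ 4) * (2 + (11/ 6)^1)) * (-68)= -6184976/ 250563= -24.68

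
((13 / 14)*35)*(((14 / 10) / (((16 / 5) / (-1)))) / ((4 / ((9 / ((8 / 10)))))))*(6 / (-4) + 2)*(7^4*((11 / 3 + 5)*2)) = -213028725 / 256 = -832143.46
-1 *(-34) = 34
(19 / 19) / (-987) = -1 / 987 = -0.00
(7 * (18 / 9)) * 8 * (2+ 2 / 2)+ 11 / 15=5051 / 15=336.73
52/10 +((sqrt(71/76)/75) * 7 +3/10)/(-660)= 11439/2200 - 7 * sqrt(1349)/1881000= 5.20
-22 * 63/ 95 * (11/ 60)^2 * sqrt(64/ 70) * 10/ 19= -1331 * sqrt(70)/ 45125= -0.25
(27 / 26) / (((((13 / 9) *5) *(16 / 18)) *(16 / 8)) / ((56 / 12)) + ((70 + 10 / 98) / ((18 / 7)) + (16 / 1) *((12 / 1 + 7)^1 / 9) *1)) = 5103 / 313469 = 0.02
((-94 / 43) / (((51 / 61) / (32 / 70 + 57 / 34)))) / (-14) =7279313 / 18267690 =0.40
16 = 16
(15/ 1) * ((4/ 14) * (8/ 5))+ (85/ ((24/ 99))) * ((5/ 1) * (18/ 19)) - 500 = 621223/ 532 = 1167.71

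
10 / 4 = 5 / 2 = 2.50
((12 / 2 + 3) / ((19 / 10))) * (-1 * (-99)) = 8910 / 19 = 468.95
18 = 18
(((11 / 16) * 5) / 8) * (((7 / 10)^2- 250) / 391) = -274461 / 1000960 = -0.27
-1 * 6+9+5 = 8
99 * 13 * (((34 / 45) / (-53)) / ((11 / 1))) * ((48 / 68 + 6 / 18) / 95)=-0.02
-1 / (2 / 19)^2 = -361 / 4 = -90.25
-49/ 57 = -0.86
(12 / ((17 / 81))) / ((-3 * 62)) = -162 / 527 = -0.31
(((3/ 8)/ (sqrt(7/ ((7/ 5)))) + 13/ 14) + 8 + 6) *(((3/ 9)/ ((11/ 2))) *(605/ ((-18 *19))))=-605/ 378 - 11 *sqrt(5)/ 1368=-1.62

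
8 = 8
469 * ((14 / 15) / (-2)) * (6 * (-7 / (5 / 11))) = 505582 / 25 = 20223.28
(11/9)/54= 11/486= 0.02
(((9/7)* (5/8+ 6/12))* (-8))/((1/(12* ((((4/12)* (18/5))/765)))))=-648/2975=-0.22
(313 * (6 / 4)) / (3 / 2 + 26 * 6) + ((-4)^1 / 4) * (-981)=103318 / 105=983.98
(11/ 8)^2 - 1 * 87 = -5447/ 64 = -85.11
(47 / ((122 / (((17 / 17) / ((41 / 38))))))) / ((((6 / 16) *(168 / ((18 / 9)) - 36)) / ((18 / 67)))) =893 / 167567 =0.01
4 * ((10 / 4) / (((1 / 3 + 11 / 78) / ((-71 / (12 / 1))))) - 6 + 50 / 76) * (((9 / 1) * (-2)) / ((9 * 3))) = 205414 / 2109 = 97.40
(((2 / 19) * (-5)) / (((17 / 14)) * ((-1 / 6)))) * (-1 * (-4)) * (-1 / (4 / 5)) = -4200 / 323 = -13.00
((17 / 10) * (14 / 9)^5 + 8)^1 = 6933464 / 295245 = 23.48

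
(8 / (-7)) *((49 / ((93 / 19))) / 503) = -1064 / 46779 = -0.02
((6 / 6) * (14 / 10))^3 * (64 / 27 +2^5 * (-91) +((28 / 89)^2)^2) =-7984.00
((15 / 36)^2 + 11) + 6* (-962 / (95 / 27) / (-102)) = 6338791 / 232560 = 27.26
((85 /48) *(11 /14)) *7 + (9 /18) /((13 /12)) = 12731 /1248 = 10.20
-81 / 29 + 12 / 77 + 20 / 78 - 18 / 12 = -675943 / 174174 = -3.88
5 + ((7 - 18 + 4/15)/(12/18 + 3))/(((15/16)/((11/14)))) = 191/75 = 2.55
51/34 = 3/2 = 1.50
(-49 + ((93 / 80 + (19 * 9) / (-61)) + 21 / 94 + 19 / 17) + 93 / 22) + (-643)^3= -265847752.07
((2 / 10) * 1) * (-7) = -1.40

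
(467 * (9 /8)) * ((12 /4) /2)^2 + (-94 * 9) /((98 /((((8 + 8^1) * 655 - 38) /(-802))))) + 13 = 822108163 /628768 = 1307.49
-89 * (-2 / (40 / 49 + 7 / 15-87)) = -65415 / 31501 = -2.08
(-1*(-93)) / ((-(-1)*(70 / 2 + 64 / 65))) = 6045 / 2339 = 2.58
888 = 888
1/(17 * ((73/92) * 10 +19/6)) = 69/13022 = 0.01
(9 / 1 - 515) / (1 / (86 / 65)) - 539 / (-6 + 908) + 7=-3534187 / 5330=-663.07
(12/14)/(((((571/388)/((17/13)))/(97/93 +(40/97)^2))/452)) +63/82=765773534399/1830318802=418.38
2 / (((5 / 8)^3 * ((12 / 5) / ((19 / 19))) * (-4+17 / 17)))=-256 / 225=-1.14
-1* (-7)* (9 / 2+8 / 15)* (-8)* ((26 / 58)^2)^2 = -120755908 / 10609215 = -11.38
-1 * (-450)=450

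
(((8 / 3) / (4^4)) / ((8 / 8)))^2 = 1 / 9216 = 0.00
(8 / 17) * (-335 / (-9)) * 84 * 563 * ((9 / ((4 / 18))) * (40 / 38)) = 11406830400 / 323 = 35315264.40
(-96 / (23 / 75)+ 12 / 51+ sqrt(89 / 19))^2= 284239296825 / 2904739-244616 * sqrt(1691) / 7429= 96499.62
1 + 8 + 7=16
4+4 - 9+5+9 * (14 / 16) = 95 / 8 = 11.88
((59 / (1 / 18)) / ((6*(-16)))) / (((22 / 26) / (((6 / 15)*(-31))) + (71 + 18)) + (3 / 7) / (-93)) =-499317 / 4013816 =-0.12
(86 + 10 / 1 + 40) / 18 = 68 / 9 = 7.56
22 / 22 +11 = 12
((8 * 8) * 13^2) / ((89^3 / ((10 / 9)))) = 108160 / 6344721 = 0.02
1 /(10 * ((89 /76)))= 38 /445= 0.09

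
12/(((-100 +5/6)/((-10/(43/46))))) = 1.29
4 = 4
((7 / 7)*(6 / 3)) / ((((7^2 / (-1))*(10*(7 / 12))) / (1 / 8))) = -3 / 3430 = -0.00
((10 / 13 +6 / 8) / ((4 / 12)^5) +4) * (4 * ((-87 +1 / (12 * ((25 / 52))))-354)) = -658018.57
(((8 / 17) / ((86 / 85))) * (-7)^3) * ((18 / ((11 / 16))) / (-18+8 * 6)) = -65856 / 473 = -139.23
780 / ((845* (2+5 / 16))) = 192 / 481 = 0.40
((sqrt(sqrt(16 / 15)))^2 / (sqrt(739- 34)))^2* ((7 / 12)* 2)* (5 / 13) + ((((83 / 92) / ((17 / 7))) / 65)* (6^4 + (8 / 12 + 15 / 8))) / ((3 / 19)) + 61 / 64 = 4303710163 / 89743680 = 47.96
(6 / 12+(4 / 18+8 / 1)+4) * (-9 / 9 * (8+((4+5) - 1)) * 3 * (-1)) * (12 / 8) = 916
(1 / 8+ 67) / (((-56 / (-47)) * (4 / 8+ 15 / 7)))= 25239 / 1184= 21.32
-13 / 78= -1 / 6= -0.17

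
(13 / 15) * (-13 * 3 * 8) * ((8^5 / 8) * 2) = -11075584 / 5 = -2215116.80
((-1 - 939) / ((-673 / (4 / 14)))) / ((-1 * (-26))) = 940 / 61243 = 0.02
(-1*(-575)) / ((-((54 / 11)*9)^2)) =-69575 / 236196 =-0.29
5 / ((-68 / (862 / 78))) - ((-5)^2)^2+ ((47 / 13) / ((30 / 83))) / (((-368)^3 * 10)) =-2067765492290317 / 3304128921600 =-625.81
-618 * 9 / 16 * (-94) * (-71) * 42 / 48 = -64961379 / 32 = -2030043.09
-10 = -10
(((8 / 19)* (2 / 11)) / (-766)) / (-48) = 1 / 480282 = 0.00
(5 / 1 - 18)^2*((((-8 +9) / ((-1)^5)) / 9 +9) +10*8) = 15022.22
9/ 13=0.69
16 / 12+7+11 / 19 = 508 / 57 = 8.91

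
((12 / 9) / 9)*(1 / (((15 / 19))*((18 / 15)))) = 38 / 243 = 0.16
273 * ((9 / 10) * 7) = 17199 / 10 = 1719.90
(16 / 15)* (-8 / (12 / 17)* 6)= -1088 / 15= -72.53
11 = 11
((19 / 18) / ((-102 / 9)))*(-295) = 5605 / 204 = 27.48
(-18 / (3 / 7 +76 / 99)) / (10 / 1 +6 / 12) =-1188 / 829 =-1.43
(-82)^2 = 6724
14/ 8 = 7/ 4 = 1.75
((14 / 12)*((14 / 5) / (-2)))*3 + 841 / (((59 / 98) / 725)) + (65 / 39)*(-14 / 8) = 3585155329 / 3540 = 1012755.74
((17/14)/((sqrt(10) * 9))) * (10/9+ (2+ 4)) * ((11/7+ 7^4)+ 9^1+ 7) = 920992 * sqrt(10)/3969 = 733.80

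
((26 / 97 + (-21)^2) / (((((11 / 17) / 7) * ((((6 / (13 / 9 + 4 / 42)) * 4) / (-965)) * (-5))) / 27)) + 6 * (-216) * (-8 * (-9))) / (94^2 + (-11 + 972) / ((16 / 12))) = 132225187 / 840994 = 157.22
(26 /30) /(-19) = -13 /285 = -0.05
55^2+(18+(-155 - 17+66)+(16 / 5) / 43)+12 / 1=634051 / 215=2949.07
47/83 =0.57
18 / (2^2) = 9 / 2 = 4.50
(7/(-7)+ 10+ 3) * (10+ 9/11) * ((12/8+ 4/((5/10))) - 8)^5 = 86751/88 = 985.81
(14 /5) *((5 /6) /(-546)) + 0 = -1 /234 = -0.00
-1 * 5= -5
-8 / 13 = -0.62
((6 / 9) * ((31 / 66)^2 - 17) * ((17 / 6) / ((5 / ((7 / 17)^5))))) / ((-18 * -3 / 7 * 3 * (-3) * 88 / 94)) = 404156903773 / 350094280805280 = 0.00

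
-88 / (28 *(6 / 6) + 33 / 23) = -2024 / 677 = -2.99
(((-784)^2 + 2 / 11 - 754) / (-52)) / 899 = -1688231 / 128557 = -13.13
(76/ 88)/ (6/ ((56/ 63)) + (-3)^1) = 0.23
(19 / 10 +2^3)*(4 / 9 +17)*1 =172.70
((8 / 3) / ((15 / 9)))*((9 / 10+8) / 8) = 89 / 50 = 1.78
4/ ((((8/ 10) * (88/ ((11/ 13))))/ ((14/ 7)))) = 5/ 52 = 0.10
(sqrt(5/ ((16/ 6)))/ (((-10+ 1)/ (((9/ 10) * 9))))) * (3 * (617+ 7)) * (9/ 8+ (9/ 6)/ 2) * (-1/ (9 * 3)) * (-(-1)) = 117 * sqrt(30)/ 4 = 160.21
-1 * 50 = -50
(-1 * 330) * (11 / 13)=-3630 / 13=-279.23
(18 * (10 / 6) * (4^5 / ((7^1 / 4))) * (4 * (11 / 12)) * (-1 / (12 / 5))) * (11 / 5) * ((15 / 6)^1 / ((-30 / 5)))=1548800 / 63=24584.13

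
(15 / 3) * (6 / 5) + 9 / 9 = 7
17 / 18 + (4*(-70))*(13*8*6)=-3144943 / 18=-174719.06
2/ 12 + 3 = 3.17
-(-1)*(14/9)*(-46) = -644/9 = -71.56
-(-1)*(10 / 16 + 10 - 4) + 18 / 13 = 833 / 104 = 8.01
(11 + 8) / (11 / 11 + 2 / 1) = 19 / 3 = 6.33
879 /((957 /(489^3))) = 34260539517 /319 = 107399810.40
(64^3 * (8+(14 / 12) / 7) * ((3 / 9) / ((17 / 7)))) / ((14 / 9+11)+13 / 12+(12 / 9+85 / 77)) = 13846970368 / 757571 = 18278.12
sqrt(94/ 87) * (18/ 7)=6 * sqrt(8178)/ 203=2.67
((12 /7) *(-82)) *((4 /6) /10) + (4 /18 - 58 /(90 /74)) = -56.84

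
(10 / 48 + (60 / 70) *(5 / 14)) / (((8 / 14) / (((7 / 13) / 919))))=605 / 1146912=0.00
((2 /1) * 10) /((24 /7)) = 35 /6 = 5.83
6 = 6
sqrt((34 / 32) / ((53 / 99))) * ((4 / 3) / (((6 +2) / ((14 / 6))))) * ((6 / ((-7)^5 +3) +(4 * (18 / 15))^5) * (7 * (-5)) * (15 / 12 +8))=-40431082966183 * sqrt(9911) / 8906120000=-451944.98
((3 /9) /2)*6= 1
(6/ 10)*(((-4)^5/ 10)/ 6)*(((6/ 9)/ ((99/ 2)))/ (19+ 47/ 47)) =-256/ 37125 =-0.01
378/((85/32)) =12096/85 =142.31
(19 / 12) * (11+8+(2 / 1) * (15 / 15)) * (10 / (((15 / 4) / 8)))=2128 / 3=709.33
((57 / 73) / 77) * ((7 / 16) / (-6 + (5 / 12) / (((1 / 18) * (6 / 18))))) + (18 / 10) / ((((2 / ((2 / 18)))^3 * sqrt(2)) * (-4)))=0.00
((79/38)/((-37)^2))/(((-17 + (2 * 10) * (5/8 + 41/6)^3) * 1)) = 136512/744381315373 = 0.00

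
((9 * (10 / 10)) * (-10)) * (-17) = 1530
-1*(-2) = 2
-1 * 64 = -64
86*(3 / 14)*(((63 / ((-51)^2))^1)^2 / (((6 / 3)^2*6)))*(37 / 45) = 11137 / 30067560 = 0.00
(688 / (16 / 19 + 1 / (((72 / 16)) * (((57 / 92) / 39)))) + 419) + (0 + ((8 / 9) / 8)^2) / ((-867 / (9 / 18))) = 20721037849 / 44523918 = 465.39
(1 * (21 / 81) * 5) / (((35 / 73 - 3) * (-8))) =2555 / 39744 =0.06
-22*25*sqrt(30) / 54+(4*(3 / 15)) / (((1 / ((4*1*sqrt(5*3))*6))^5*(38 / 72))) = -275*sqrt(30) / 27+51597803520*sqrt(15) / 19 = 10517759614.42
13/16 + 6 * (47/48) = 107/16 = 6.69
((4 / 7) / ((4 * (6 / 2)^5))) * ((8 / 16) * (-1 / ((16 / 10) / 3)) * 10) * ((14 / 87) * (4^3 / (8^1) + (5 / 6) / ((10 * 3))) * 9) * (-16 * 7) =50575 / 7047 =7.18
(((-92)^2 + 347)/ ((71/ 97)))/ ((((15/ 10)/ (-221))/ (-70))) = 8814465660/ 71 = 124147403.66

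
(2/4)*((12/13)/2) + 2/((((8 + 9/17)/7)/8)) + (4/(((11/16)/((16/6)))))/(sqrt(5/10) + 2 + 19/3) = 392083737/25732135 - 1536*sqrt(2)/13651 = 15.08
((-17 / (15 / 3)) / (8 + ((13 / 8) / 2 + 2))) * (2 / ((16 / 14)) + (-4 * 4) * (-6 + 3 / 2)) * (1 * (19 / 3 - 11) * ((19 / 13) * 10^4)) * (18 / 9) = 21343840000 / 6747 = 3163456.35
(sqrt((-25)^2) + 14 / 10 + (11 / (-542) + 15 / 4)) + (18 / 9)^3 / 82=6717103 / 222220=30.23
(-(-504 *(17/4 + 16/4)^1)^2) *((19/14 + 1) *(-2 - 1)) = 122257674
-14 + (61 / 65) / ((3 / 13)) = -149 / 15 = -9.93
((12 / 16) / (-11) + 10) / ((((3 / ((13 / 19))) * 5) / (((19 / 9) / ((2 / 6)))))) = 5681 / 1980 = 2.87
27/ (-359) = -27/ 359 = -0.08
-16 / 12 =-1.33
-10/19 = -0.53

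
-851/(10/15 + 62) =-2553/188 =-13.58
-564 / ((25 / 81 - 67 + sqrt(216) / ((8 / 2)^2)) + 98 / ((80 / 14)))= 11.60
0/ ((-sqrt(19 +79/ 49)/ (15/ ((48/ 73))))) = 0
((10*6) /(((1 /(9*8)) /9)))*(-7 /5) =-54432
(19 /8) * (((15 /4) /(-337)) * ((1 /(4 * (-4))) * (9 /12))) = 855 /690176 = 0.00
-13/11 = -1.18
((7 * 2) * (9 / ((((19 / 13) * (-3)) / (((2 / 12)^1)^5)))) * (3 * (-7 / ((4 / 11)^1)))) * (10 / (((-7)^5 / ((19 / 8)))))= -715 / 2370816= -0.00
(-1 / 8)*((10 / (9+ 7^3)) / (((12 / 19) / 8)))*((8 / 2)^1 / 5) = -19 / 528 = -0.04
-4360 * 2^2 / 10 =-1744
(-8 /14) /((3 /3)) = -4 /7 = -0.57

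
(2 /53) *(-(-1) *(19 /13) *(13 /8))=19 /212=0.09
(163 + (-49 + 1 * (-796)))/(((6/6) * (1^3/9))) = -6138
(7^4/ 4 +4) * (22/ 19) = 26587/ 38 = 699.66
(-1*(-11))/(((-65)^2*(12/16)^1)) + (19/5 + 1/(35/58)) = 484493/88725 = 5.46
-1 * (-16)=16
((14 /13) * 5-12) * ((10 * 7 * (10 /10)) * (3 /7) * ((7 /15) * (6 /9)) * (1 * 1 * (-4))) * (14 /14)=9632 /39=246.97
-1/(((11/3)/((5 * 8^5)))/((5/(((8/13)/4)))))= -15974400/11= -1452218.18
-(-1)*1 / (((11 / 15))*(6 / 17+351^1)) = 85 / 21901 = 0.00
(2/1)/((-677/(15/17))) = -30/11509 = -0.00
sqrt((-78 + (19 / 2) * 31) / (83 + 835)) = 0.49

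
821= 821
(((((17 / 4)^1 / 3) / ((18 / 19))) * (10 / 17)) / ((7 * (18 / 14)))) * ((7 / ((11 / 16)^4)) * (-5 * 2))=-108953600 / 3557763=-30.62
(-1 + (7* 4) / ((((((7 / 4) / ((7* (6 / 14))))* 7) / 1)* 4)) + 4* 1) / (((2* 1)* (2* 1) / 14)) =33 / 2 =16.50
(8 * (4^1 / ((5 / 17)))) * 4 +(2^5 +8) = 2376 / 5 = 475.20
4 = 4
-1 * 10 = -10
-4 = -4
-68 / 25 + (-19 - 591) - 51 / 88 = -1349259 / 2200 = -613.30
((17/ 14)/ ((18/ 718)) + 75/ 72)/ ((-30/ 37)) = -922669/ 15120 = -61.02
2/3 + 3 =11/3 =3.67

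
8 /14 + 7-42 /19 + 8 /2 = 1245 /133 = 9.36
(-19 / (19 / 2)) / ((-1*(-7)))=-2 / 7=-0.29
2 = 2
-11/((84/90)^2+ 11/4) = -9900/3259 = -3.04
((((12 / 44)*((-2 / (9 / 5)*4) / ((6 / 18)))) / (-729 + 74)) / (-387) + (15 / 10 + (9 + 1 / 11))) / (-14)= -11812385 / 15614676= -0.76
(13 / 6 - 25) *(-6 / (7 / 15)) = 2055 / 7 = 293.57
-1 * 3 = -3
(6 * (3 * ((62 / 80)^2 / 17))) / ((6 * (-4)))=-0.03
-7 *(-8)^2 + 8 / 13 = -5816 / 13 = -447.38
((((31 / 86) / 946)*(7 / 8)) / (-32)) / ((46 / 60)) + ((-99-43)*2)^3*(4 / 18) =-10972672299332207 / 2155608576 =-5090289.78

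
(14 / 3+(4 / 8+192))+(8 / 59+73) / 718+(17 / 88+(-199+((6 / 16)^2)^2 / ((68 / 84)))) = -73681053199 / 48670887936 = -1.51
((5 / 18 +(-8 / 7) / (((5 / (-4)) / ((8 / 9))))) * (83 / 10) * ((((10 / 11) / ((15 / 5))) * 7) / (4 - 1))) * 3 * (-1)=-19007 / 990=-19.20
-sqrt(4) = -2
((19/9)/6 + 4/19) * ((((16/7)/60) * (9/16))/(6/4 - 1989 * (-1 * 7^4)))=577/228655273140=0.00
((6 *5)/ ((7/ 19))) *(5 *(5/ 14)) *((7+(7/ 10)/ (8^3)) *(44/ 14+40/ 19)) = 134042175/ 25088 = 5342.88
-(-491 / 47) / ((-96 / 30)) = -2455 / 752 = -3.26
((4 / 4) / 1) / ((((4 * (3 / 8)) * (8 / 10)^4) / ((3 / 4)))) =625 / 512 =1.22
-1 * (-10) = 10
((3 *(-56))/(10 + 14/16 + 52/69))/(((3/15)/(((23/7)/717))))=-507840/1534141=-0.33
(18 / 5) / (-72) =-0.05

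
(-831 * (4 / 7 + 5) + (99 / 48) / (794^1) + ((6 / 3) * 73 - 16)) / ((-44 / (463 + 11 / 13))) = 1206491640975 / 25433408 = 47437.28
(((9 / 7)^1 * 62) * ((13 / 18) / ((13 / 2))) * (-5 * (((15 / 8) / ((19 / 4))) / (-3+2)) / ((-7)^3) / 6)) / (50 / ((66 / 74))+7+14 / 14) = -25575 / 192877132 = -0.00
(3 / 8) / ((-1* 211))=-3 / 1688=-0.00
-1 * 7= -7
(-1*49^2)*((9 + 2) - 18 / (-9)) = -31213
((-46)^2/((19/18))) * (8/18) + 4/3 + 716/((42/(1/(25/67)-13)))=716.35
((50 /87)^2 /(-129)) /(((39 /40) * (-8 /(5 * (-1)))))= -0.00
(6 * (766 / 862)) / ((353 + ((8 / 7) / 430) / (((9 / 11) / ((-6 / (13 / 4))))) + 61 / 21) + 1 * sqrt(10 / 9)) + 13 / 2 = 6.51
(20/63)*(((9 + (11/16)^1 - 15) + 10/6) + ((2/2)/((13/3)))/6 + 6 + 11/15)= 3251/3276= 0.99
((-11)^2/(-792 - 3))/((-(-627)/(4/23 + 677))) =-34265/208449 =-0.16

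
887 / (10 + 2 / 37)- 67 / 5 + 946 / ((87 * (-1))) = 1149813 / 17980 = 63.95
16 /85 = 0.19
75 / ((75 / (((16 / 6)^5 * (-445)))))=-14581760 / 243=-60007.24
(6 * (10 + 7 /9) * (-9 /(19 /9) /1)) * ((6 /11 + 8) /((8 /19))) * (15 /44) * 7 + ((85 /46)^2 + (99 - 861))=-7225651099 /512072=-14110.62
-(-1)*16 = 16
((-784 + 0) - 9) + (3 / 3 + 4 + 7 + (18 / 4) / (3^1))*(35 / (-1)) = -2531 / 2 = -1265.50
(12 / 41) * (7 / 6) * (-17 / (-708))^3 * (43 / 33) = 1478813 / 240086407968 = 0.00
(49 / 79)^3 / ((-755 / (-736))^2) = 63729992704 / 281044555975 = 0.23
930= 930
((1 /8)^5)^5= 1 /37778931862957161709568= 0.00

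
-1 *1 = -1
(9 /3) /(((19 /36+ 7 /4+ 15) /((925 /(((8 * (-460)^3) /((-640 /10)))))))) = 999 /75678740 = 0.00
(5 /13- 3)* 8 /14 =-1.49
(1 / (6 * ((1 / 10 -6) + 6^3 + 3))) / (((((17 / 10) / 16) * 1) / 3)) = 800 / 36227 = 0.02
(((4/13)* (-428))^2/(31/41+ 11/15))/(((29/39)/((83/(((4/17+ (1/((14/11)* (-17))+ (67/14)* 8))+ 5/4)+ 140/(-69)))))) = 3685344028611840/106887246973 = 34478.80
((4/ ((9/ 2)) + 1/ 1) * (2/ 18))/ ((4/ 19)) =323/ 324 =1.00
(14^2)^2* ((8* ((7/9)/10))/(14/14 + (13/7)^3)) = 3227.89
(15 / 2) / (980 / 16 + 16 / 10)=50 / 419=0.12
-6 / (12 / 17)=-17 / 2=-8.50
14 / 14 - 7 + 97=91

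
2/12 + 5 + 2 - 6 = 7/6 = 1.17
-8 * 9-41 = -113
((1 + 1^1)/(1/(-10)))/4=-5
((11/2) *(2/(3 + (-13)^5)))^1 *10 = -11/37129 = -0.00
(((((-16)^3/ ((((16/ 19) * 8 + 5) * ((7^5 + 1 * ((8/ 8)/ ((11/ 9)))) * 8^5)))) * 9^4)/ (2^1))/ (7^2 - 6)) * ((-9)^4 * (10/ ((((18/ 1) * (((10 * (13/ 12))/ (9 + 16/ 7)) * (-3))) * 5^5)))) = 78971601159/ 4033283467850000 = 0.00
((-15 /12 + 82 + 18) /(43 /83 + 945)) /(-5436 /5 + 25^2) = -163925 /725450632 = -0.00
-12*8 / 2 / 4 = -12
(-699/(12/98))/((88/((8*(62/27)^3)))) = -1360495388/216513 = -6283.67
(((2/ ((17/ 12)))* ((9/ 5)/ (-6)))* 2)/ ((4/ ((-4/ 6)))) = 12/ 85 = 0.14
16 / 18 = 0.89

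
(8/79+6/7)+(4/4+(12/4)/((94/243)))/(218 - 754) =26248401/27862352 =0.94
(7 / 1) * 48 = 336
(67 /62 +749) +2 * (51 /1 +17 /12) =79507 /93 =854.91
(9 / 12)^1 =3 / 4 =0.75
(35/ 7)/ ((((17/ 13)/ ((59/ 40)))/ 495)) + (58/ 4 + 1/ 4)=381671/ 136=2806.40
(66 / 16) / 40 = 33 / 320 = 0.10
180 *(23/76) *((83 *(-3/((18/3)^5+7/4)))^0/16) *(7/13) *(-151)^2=165193245/3952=41799.91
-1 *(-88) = 88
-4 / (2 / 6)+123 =111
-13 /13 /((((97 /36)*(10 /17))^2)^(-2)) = -55330800625 /8767700496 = -6.31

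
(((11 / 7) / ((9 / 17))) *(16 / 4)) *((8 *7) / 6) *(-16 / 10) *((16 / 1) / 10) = -191488 / 675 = -283.69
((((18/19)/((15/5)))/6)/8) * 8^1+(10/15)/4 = 25/114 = 0.22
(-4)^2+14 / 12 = 103 / 6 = 17.17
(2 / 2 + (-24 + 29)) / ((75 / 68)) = 5.44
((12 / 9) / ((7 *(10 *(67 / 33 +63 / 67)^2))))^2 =0.00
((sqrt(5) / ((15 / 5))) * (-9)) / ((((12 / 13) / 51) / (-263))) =97475.23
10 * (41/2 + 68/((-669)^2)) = 205.00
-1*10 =-10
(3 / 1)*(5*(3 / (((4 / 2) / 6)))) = 135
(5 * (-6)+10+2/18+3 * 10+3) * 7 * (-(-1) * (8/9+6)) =51212/81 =632.25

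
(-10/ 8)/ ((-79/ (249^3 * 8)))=154382490/ 79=1954208.73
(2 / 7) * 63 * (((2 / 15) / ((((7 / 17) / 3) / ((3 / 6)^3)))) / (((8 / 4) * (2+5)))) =153 / 980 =0.16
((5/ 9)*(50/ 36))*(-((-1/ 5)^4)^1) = -1/ 810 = -0.00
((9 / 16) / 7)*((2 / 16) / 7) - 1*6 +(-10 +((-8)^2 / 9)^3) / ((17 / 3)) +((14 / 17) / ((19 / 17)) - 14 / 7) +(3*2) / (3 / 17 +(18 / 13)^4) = 17183101790950817 / 306901534262400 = 55.99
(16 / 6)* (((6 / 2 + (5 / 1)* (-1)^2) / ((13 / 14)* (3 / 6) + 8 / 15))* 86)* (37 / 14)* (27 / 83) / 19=54984960 / 660763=83.21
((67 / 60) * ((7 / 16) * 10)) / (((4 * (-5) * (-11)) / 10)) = 0.22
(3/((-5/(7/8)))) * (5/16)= -21/128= -0.16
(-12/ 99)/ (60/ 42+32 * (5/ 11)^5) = -204974/ 3465765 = -0.06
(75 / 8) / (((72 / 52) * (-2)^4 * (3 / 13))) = 4225 / 2304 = 1.83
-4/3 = -1.33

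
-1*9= -9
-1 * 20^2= -400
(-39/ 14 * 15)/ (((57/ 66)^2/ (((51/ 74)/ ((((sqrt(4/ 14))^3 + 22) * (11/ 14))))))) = -1238242005/ 554328857 + 2297295 * sqrt(14)/ 554328857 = -2.22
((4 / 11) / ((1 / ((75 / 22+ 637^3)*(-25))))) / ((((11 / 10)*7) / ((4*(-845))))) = 9610095161290000 / 9317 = 1031458104678.54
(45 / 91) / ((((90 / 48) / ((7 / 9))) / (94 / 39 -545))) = -169288 / 1521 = -111.30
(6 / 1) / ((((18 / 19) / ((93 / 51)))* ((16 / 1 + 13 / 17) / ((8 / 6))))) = 0.92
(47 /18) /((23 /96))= 752 /69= 10.90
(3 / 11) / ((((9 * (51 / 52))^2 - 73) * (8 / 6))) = 0.04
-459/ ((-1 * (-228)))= -153/ 76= -2.01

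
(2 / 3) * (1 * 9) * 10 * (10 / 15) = 40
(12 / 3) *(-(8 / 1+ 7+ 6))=-84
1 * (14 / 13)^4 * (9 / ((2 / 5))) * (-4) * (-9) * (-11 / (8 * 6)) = -7130970 / 28561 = -249.68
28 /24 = 7 /6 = 1.17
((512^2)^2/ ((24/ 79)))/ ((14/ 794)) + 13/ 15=1347030593044571/ 105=12828862790900.68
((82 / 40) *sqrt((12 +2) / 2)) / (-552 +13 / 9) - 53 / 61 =-53 / 61 - 369 *sqrt(7) / 99100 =-0.88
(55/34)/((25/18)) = 99/85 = 1.16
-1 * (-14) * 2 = 28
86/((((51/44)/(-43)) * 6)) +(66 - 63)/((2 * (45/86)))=-404587/765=-528.87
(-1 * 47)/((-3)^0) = -47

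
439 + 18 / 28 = 6155 / 14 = 439.64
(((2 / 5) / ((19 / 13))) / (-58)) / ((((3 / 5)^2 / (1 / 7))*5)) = -13 / 34713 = -0.00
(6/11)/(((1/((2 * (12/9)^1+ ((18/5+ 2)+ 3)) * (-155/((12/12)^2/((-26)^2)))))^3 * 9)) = -88841376497130428288/891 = -99709737931683982.37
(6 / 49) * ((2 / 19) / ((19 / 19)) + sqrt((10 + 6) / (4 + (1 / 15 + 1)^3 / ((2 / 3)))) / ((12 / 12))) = 12 / 931 + 180 * sqrt(8185) / 80213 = 0.22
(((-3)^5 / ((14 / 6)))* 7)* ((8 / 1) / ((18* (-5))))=324 / 5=64.80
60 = 60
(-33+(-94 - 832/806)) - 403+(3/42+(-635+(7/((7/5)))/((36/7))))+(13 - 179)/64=-72969227/62496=-1167.58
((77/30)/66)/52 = 7/9360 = 0.00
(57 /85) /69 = 19 /1955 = 0.01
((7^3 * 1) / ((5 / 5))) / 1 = 343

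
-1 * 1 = -1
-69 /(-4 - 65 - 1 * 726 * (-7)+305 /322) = -22218 /1614491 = -0.01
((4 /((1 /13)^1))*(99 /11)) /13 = 36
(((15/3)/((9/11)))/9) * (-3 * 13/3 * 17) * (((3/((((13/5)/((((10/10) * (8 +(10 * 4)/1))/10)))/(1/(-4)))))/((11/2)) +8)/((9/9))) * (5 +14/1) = -22091.60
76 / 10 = 38 / 5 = 7.60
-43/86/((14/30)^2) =-225/98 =-2.30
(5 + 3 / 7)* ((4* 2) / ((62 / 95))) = 14440 / 217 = 66.54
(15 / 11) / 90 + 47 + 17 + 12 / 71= 300767 / 4686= 64.18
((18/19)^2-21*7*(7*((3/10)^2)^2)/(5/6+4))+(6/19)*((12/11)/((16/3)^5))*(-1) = -7802103488733/9433825280000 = -0.83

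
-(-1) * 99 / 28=3.54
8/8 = 1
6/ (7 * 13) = 6/ 91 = 0.07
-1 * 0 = 0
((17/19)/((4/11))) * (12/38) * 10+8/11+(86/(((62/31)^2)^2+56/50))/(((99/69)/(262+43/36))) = 85351112591/91777752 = 929.98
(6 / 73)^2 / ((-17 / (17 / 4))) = -9 / 5329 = -0.00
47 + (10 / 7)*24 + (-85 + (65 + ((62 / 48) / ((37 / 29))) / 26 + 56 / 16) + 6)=11446397 / 161616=70.82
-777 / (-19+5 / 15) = 333 / 8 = 41.62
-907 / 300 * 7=-21.16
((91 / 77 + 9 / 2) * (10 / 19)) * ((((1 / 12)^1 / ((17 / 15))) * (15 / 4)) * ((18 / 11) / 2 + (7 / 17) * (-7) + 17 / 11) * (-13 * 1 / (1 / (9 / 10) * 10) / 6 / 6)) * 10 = 11821875 / 85044608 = 0.14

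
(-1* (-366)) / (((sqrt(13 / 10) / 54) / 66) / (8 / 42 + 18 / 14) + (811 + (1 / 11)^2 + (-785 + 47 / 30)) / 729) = 745331840898527520 / 77026691025407 -374526603685080* sqrt(130) / 77026691025407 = 9620.84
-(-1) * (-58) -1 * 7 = -65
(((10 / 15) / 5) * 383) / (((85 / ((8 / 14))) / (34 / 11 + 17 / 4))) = 2.52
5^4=625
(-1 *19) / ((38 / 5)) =-5 / 2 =-2.50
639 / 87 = 213 / 29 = 7.34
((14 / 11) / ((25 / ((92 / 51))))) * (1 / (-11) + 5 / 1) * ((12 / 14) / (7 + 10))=19872 / 874225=0.02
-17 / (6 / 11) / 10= -187 / 60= -3.12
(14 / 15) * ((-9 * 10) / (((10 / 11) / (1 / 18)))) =-77 / 15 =-5.13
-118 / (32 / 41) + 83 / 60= -35953 / 240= -149.80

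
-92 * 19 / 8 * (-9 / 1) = 3933 / 2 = 1966.50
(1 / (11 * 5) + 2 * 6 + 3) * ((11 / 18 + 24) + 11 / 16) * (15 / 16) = 1504559 / 4224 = 356.19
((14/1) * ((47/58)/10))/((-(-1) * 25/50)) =329/145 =2.27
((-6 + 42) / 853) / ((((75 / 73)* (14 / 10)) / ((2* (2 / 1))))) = 3504 / 29855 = 0.12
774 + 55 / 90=13943 / 18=774.61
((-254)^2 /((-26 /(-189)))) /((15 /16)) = 32516064 /65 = 500247.14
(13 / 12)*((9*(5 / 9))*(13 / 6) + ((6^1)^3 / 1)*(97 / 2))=817973 / 72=11360.74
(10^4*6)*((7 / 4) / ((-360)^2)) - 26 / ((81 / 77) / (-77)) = 1233757 / 648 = 1903.95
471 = 471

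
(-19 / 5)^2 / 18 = 361 / 450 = 0.80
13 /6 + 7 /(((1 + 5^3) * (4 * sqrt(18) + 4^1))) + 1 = sqrt(2) /408 + 3875 /1224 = 3.17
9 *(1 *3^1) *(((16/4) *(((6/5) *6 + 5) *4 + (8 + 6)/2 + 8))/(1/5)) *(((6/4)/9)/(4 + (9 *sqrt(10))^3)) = -2871/66430123 + 10464795 *sqrt(10)/132860246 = 0.25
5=5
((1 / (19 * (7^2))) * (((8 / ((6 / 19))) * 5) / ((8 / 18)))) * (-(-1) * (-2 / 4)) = -15 / 98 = -0.15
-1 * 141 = -141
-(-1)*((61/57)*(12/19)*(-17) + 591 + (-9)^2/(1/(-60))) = -1545257/361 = -4280.49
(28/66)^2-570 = -620534/1089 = -569.82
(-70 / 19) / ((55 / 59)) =-826 / 209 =-3.95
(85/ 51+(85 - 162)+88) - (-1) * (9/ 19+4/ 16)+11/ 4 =920/ 57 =16.14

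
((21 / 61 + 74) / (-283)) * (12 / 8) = -13605 / 34526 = -0.39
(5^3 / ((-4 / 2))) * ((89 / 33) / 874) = -11125 / 57684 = -0.19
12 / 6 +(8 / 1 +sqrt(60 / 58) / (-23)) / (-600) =sqrt(870) / 400200 +149 / 75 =1.99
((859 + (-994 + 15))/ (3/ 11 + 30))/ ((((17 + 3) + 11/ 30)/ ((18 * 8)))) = -633600/ 22607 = -28.03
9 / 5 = 1.80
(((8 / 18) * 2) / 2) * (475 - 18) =1828 / 9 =203.11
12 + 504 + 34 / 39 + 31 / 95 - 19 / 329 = 630365656 / 1218945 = 517.14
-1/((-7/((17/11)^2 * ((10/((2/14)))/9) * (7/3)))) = 20230/3267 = 6.19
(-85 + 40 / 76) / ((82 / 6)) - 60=-66.18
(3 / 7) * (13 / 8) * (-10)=-195 / 28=-6.96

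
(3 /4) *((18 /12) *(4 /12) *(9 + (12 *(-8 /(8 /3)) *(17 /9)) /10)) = 33 /40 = 0.82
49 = 49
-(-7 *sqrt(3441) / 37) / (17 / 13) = 91 *sqrt(3441) / 629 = 8.49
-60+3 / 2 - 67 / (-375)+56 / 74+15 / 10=-777896 / 13875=-56.06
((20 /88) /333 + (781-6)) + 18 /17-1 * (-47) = 102505477 /124542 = 823.06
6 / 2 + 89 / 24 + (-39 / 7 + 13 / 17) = 5431 / 2856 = 1.90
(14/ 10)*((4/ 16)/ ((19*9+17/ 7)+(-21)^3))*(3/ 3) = -49/ 1272260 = -0.00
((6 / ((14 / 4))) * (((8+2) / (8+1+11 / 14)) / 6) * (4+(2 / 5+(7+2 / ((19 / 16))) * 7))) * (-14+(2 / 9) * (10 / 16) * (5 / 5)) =-6180614 / 23427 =-263.82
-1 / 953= -0.00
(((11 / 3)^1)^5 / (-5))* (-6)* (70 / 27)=4509428 / 2187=2061.92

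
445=445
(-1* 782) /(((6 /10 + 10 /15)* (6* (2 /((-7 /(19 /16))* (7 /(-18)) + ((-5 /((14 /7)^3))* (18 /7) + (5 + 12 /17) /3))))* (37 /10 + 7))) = -121088675 /9734004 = -12.44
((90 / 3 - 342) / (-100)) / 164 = 39 / 2050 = 0.02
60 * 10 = 600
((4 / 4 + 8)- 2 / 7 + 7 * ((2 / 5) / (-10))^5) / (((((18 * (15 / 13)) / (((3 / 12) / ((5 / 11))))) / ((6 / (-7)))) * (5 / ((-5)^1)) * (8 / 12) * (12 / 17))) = 120679514813 / 287109375000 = 0.42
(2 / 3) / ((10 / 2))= 2 / 15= 0.13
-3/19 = -0.16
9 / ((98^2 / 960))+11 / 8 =43691 / 19208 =2.27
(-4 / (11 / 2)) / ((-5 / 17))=136 / 55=2.47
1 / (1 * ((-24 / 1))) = -1 / 24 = -0.04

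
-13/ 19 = -0.68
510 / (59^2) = 0.15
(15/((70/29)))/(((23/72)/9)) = 28188/161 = 175.08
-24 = -24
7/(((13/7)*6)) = 49/78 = 0.63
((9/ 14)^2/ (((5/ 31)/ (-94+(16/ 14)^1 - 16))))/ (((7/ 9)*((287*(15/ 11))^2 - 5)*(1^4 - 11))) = 33607629/ 143536582000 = 0.00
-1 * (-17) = 17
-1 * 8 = -8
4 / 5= 0.80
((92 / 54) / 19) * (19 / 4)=23 / 54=0.43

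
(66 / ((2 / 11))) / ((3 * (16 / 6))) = 363 / 8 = 45.38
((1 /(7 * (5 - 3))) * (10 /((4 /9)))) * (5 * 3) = 675 /28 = 24.11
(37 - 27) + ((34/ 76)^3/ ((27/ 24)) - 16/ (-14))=4849409/ 432117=11.22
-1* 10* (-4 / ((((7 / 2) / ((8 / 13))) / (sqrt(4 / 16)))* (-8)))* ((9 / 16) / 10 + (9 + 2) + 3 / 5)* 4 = -1865 / 91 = -20.49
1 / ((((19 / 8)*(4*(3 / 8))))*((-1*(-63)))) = 16 / 3591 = 0.00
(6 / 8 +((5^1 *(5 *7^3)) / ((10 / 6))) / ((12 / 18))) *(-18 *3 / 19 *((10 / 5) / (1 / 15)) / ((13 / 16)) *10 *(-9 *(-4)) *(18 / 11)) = -1296369619200 / 2717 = -477132726.98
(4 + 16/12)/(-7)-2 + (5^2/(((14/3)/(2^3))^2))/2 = 4994/147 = 33.97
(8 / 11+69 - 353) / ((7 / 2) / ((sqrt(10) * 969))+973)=-16267461766560 / 55876329681403+6038808 * sqrt(10) / 55876329681403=-0.29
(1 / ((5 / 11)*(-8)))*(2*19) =-209 / 20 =-10.45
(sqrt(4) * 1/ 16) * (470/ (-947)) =-235/ 3788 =-0.06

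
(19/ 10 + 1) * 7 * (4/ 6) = 203/ 15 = 13.53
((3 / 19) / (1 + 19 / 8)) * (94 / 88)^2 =2209 / 41382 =0.05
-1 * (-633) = 633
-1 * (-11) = 11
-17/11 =-1.55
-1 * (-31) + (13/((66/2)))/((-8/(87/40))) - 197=-584697/3520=-166.11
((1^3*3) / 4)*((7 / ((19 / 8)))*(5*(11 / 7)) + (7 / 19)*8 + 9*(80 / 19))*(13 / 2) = 312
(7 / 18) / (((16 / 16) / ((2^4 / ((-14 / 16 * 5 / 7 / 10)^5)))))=-58720256 / 9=-6524472.89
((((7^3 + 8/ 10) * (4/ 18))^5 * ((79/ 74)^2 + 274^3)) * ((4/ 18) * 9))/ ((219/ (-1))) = -488994963702633.19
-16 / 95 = -0.17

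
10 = 10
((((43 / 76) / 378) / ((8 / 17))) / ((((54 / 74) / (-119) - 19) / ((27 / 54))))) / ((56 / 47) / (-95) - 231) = 108052765 / 298313691830784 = 0.00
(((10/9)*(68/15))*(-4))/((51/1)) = -32/81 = -0.40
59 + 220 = 279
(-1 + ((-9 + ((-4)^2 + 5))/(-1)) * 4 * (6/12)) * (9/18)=-25/2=-12.50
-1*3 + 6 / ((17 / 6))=-15 / 17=-0.88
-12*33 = -396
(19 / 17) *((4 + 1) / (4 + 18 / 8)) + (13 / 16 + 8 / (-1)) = -8559 / 1360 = -6.29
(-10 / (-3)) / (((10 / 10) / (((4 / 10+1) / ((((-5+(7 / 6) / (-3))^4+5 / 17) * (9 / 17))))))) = 15730848 / 1505522657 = 0.01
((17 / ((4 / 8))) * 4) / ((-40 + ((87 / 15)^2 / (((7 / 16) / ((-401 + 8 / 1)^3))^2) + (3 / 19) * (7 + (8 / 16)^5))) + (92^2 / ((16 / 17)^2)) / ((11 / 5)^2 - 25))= 3646540800 / 17361903715192329204284327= 0.00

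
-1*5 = -5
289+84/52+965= 16323/13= 1255.62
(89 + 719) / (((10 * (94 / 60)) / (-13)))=-670.47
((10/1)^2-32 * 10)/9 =-220/9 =-24.44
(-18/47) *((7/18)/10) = -7/470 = -0.01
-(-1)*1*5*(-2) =-10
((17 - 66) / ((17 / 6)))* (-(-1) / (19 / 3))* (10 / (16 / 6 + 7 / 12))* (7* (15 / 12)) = -73.52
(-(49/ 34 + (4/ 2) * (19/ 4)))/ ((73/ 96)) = -17856/ 1241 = -14.39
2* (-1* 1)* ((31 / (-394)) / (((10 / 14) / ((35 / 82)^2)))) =0.04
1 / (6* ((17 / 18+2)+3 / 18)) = 3 / 56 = 0.05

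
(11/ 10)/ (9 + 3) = 11/ 120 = 0.09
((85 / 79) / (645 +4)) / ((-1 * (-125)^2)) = -17 / 160221875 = -0.00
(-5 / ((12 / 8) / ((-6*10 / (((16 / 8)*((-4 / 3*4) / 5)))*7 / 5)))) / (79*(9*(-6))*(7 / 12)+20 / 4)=525 / 9934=0.05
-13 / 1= -13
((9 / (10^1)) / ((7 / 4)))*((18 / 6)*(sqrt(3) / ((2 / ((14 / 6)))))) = 9*sqrt(3) / 5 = 3.12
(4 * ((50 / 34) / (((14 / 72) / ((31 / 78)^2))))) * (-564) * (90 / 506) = -2439018000 / 5088083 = -479.36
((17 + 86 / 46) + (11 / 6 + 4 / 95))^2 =73966049089 / 171872100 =430.36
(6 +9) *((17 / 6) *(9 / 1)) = 765 / 2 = 382.50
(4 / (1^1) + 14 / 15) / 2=2.47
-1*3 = -3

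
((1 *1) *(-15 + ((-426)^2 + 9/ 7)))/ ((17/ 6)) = 7621416/ 119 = 64045.51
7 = 7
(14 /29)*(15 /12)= 35 /58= 0.60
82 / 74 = 41 / 37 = 1.11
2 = 2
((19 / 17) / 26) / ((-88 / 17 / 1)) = -19 / 2288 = -0.01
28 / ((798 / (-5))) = -0.18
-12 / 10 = -6 / 5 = -1.20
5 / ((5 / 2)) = 2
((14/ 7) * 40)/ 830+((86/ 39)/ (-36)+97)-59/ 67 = 375370189/ 3903822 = 96.15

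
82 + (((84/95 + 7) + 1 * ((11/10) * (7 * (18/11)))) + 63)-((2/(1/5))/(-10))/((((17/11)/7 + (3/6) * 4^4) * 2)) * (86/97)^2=1460430241967/8825030415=165.49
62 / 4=31 / 2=15.50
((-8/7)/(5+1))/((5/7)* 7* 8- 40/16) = -8/1575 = -0.01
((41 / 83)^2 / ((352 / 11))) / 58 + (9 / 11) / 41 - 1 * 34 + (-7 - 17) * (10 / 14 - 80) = 1868.88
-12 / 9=-4 / 3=-1.33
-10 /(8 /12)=-15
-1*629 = -629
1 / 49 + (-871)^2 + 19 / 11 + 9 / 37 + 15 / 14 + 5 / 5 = 30259316957 / 39886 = 758645.06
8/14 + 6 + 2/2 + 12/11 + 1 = 744/77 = 9.66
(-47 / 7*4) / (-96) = 47 / 168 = 0.28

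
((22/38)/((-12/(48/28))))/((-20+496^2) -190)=-1/2972018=-0.00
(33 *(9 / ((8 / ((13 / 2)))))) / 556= 3861 / 8896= 0.43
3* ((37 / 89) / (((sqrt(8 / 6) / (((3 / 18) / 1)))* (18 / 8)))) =37* sqrt(3) / 801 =0.08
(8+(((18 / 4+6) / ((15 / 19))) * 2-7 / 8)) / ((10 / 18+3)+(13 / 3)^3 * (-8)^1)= -1917 / 36800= -0.05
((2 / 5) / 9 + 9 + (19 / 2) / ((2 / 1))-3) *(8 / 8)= 1943 / 180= 10.79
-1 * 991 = -991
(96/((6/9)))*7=1008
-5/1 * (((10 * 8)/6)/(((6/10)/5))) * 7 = -3888.89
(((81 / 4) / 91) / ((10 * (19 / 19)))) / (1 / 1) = 81 / 3640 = 0.02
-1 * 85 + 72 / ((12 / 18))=23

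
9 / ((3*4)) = 3 / 4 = 0.75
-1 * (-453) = 453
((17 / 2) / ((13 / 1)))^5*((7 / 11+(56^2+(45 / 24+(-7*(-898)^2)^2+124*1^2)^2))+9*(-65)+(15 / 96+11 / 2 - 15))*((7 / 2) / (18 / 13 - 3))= -338297559454278161636458514530982275 / 1286844416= -262889246942404389029464900.00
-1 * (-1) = 1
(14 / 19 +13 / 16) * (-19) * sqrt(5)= -471 * sqrt(5) / 16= -65.82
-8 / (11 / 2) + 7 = 61 / 11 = 5.55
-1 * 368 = -368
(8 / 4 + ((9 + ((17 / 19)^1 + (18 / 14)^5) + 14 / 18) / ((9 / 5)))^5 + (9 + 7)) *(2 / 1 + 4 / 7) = 704447809019850932300525702930485557919348 / 9005329957194166181557866013599029739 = 78225.65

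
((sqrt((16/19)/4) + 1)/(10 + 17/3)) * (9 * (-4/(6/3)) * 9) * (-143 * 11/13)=117612 * sqrt(19)/893 + 58806/47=1825.28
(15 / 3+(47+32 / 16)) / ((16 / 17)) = 459 / 8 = 57.38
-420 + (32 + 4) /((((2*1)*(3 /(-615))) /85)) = -314070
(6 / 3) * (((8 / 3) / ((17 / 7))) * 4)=448 / 51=8.78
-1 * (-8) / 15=8 / 15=0.53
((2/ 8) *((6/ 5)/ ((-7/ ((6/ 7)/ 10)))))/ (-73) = 9/ 178850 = 0.00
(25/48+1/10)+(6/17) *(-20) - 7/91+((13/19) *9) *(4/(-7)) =-70781003/7054320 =-10.03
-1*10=-10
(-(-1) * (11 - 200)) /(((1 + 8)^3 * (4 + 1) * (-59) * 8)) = 7 /63720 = 0.00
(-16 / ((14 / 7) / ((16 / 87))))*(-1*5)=640 / 87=7.36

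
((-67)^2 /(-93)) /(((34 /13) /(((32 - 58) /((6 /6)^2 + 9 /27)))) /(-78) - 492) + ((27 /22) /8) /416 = 1087192145409 /11040121371136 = 0.10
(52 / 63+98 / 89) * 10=108020 / 5607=19.27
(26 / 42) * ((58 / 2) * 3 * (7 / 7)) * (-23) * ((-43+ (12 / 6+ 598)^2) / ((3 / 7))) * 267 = -277785656083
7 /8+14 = 119 /8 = 14.88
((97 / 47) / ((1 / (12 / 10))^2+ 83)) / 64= 873 / 2265776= 0.00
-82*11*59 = -53218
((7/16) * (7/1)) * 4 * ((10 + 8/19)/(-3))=-1617/38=-42.55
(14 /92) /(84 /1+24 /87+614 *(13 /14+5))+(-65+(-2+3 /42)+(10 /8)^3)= -506185135595 /7790411328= -64.98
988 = 988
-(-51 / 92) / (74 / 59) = 0.44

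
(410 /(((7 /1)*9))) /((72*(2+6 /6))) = 205 /6804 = 0.03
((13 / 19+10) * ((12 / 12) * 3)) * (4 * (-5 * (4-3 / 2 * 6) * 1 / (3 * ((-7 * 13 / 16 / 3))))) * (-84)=11692800 / 247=47339.27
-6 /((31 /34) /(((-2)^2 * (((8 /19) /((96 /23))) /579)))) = -0.00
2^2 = 4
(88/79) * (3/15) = 88/395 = 0.22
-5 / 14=-0.36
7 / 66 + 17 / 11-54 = -3455 / 66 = -52.35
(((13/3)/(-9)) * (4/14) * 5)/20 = -13/378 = -0.03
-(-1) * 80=80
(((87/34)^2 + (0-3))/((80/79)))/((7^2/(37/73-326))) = -7698065019/330800960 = -23.27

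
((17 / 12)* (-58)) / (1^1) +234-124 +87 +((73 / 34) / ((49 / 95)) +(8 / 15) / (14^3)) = 3469334 / 29155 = 119.00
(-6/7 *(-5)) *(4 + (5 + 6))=450/7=64.29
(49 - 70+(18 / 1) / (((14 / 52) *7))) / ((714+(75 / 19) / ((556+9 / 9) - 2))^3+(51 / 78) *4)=-844599721537 / 26852935549441751911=-0.00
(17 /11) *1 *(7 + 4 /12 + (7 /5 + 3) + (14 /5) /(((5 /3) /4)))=23528 /825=28.52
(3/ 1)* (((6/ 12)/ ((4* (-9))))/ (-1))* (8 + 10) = 3/ 4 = 0.75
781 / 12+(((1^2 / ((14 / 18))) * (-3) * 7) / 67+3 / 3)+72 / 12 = 57631 / 804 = 71.68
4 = 4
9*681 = 6129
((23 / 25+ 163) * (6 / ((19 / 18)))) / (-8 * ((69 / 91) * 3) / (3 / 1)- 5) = -84.20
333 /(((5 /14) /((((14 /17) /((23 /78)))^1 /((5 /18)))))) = 9374.55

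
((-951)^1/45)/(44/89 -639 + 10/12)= 0.03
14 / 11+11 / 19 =387 / 209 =1.85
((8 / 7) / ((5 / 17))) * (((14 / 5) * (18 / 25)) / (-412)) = -1224 / 64375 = -0.02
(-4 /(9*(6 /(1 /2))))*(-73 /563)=0.00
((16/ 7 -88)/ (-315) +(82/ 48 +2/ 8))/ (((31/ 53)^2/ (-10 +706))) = 213672203/ 47089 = 4537.62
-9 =-9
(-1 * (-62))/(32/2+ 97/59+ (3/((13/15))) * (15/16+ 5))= 760864/468753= 1.62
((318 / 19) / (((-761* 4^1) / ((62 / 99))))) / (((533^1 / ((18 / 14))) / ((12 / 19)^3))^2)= -132461236224 / 104160497772910588009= -0.00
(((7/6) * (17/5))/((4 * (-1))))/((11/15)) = -119/88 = -1.35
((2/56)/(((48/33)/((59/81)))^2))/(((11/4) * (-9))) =-38291/105815808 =-0.00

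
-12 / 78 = -2 / 13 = -0.15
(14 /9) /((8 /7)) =49 /36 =1.36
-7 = -7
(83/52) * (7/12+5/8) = 2407/1248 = 1.93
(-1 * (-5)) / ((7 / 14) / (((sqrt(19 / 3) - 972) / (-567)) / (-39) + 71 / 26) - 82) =-17328008439745 / 283534410489179 + 221130 * sqrt(57) / 283534410489179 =-0.06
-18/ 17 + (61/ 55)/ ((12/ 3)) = -2923/ 3740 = -0.78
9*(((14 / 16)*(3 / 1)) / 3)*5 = 315 / 8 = 39.38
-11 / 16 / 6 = -11 / 96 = -0.11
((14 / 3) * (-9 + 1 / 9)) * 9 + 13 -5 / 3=-362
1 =1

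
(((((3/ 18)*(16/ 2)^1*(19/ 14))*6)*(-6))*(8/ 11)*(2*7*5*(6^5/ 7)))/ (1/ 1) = -283668480/ 77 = -3684006.23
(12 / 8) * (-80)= -120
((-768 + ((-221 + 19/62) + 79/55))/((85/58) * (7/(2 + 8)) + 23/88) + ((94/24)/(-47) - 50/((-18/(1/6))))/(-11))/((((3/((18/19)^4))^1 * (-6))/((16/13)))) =44539966574496/1054326212225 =42.24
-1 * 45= -45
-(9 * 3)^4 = -531441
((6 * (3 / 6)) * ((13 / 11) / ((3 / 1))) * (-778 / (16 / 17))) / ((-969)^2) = -5057 / 4860504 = -0.00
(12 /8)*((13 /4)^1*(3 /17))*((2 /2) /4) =117 /544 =0.22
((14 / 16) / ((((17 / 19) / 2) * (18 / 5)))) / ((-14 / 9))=-95 / 272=-0.35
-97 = -97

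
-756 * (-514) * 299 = 116186616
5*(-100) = -500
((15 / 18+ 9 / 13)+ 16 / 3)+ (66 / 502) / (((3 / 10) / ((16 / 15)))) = 143437 / 19578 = 7.33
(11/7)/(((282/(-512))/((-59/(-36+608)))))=3776/12831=0.29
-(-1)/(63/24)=8/21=0.38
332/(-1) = -332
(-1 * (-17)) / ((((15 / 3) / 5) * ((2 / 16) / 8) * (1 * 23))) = 1088 / 23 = 47.30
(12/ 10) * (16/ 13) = 96/ 65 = 1.48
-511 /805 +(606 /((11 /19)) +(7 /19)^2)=477775812 /456665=1046.23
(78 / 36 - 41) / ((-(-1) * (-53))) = 233 / 318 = 0.73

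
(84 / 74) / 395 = 42 / 14615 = 0.00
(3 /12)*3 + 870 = 870.75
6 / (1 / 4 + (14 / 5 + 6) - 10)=-120 / 19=-6.32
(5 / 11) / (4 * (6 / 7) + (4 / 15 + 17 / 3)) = 525 / 10813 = 0.05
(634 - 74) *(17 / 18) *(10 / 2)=23800 / 9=2644.44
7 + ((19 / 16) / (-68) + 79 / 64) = 2235 / 272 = 8.22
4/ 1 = 4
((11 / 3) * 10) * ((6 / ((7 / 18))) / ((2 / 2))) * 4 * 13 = 205920 / 7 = 29417.14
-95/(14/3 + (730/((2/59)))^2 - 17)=-285/1391268638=-0.00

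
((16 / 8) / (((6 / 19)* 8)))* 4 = 19 / 6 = 3.17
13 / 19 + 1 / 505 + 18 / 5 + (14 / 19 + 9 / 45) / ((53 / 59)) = 2710029 / 508535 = 5.33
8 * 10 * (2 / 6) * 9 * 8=1920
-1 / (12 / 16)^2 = -1.78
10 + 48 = 58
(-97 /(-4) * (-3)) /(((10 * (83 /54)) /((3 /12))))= -7857 /6640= -1.18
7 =7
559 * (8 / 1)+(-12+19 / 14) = 62459 / 14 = 4461.36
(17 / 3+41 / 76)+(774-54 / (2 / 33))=-25261 / 228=-110.79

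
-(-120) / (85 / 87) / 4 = 522 / 17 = 30.71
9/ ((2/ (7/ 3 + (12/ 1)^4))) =186645/ 2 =93322.50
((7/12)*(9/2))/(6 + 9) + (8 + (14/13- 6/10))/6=2477/1560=1.59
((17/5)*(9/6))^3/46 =132651/46000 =2.88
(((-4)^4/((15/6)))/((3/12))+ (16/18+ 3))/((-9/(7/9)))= -130249/3645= -35.73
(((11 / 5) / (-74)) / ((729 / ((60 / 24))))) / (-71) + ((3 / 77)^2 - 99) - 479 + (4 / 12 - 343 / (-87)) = -755664486787061 / 1317125144412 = -573.72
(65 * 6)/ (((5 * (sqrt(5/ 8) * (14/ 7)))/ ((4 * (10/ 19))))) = 624 * sqrt(10)/ 19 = 103.86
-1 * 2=-2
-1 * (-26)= 26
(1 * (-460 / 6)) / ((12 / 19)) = -2185 / 18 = -121.39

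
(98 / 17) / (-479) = -98 / 8143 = -0.01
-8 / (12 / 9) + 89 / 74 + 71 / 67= -3.74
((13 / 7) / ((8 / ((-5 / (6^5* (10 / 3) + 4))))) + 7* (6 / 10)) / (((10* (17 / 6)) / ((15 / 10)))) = 274376691 / 1233982400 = 0.22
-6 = -6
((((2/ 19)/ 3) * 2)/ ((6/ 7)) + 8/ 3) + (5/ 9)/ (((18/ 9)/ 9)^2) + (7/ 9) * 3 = 11171/ 684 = 16.33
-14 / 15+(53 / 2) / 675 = -0.89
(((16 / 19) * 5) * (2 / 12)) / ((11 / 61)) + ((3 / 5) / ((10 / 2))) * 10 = 15962 / 3135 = 5.09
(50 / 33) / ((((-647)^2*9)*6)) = 25 / 372980619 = 0.00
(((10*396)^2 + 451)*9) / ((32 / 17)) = 2399353803 / 32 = 74979806.34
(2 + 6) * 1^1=8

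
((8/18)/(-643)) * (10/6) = -20/17361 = -0.00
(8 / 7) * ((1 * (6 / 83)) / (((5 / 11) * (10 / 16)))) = 4224 / 14525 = 0.29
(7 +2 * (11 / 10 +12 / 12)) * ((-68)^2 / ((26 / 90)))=2330496 / 13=179268.92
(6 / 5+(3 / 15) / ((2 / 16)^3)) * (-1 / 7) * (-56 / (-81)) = -10.23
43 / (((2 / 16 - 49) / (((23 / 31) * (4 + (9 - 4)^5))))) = -1076376 / 527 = -2042.46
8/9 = 0.89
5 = 5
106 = 106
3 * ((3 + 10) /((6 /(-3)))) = -39 /2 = -19.50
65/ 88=0.74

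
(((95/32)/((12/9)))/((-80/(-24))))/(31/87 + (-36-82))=-14877/2620160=-0.01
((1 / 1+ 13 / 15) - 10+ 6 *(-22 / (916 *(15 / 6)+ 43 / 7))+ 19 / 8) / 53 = -0.11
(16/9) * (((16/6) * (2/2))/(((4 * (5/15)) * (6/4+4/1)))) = 64/99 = 0.65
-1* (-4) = 4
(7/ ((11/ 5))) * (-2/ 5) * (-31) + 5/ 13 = 5697/ 143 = 39.84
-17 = -17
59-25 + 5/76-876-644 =-112931/76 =-1485.93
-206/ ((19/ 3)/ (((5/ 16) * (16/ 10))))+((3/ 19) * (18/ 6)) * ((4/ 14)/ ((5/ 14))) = -1509/ 95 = -15.88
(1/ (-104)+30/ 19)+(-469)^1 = -923643/ 1976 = -467.43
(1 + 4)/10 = 1/2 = 0.50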